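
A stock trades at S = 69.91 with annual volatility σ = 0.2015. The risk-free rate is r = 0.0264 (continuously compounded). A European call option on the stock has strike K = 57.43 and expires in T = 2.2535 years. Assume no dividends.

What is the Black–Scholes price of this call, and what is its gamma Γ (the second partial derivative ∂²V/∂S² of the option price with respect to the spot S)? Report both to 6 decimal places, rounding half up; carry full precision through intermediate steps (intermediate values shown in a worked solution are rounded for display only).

price = 17.840827
Γ = 0.011465

σ√T = 0.2015·√2.2535 = 0.302485
d₁ = (ln(S/K) + (r+σ²/2)T) / (σ√T) = (ln(69.91/57.43) + (0.0264+0.2015²/2)·2.2535) / 0.302485 = (0.196642 + 0.105241) / 0.302485 = 0.998009
d₂ = d₁ − σ√T = 0.998009 − 0.302485 = 0.695524
e^{−rT} = e^{−0.0264·2.2535} = 0.942243
N(d₁) = 0.840863,  N(d₂) = 0.756637
Call price V = S·N(d₁) − K·e^{−rT}·N(d₂) = 58.784705 − 40.943877 = 17.840827
φ(d₁) = (1/√(2π))·e^{−d₁²/2} = 0.242452
Γ = φ(d₁) / (S·σ·√T) = 0.011465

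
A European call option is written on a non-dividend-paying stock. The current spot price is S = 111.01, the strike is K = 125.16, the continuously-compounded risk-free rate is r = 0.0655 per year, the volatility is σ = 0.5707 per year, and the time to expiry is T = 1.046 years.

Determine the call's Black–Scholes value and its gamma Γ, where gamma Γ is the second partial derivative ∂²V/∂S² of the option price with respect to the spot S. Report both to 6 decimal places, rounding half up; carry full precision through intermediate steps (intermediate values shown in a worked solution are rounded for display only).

price = 23.327466
Γ = 0.006031

σ√T = 0.5707·√1.046 = 0.583679
d₁ = (ln(S/K) + (r+σ²/2)T) / (σ√T) = (ln(111.01/125.16) + (0.0655+0.5707²/2)·1.046) / 0.583679 = (-0.119973 + 0.238853) / 0.583679 = 0.203675
d₂ = d₁ − σ√T = 0.203675 − 0.583679 = -0.380004
e^{−rT} = e^{−0.0655·1.046} = 0.933781
N(d₁) = 0.580696,  N(d₂) = 0.351971
Call price V = S·N(d₁) − K·e^{−rT}·N(d₂) = 64.463089 − 41.135623 = 23.327466
φ(d₁) = (1/√(2π))·e^{−d₁²/2} = 0.390753
Γ = φ(d₁) / (S·σ·√T) = 0.006031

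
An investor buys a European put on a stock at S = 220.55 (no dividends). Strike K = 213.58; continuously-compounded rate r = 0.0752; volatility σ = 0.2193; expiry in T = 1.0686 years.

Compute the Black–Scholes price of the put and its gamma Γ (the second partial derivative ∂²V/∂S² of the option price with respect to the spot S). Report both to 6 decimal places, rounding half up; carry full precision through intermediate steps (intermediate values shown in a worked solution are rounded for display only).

price = 9.374510
Γ = 0.006627

σ√T = 0.2193·√1.0686 = 0.226697
d₁ = (ln(S/K) + (r+σ²/2)T) / (σ√T) = (ln(220.55/213.58) + (0.0752+0.2193²/2)·1.0686) / 0.226697 = (0.032113 + 0.106055) / 0.226697 = 0.609480
d₂ = d₁ − σ√T = 0.609480 − 0.226697 = 0.382783
e^{−rT} = e^{−0.0752·1.0686} = 0.922785
N(−d₁) = 0.271103,  N(−d₂) = 0.350940
Put price V = K·e^{−rT}·N(−d₂) − S·N(−d₁) = 69.166292 − 59.791781 = 9.374510
φ(d₁) = (1/√(2π))·e^{−d₁²/2} = 0.331320
Γ = φ(d₁) / (S·σ·√T) = 0.006627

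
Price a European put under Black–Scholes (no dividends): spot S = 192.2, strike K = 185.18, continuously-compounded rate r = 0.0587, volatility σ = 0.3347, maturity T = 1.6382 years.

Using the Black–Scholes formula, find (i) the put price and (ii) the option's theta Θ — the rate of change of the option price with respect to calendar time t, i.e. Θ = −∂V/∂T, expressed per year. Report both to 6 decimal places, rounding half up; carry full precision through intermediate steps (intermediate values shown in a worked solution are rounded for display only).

price = 20.008337
Θ = -4.177701

σ√T = 0.3347·√1.6382 = 0.428390
d₁ = (ln(S/K) + (r+σ²/2)T) / (σ√T) = (ln(192.2/185.18) + (0.0587+0.3347²/2)·1.6382) / 0.428390 = (0.037208 + 0.187921) / 0.428390 = 0.525525
d₂ = d₁ − σ√T = 0.525525 − 0.428390 = 0.097135
e^{−rT} = e^{−0.0587·1.6382} = 0.908317
N(−d₁) = 0.299609,  N(−d₂) = 0.461310
Put price V = K·e^{−rT}·N(−d₂) − S·N(−d₁) = 77.593234 − 57.584897 = 20.008337
φ(d₁) = (1/√(2π))·e^{−d₁²/2} = 0.347487
Θ = −S·φ(d₁)·σ/(2√T) + r·K·e^{−rT}·N(−d₂) = −8.732424 + 4.554723 = -4.177701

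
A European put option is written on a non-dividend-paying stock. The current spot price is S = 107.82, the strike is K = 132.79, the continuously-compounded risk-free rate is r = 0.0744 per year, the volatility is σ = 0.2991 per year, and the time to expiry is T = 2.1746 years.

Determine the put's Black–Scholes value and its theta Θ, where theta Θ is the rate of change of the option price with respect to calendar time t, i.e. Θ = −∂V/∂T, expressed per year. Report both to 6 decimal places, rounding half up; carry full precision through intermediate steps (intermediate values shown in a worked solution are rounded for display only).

price = 21.939660
Θ = 0.942345

σ√T = 0.2991·√2.1746 = 0.441069
d₁ = (ln(S/K) + (r+σ²/2)T) / (σ√T) = (ln(107.82/132.79) + (0.0744+0.2991²/2)·2.1746) / 0.441069 = (-0.208306 + 0.259061) / 0.441069 = 0.115073
d₂ = d₁ − σ√T = 0.115073 − 0.441069 = -0.325995
e^{−rT} = e^{−0.0744·2.1746} = 0.850620
N(−d₁) = 0.454194,  N(−d₂) = 0.627786
Put price V = K·e^{−rT}·N(−d₂) − S·N(−d₁) = 70.910804 − 48.971144 = 21.939660
φ(d₁) = (1/√(2π))·e^{−d₁²/2} = 0.396310
Θ = −S·φ(d₁)·σ/(2√T) + r·K·e^{−rT}·N(−d₂) = −4.333419 + 5.275764 = 0.942345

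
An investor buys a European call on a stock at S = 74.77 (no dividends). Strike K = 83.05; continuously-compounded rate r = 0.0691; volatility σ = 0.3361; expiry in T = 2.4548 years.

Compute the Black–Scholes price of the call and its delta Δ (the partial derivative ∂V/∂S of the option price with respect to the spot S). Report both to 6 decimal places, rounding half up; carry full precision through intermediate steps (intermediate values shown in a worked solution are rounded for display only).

price = 17.491575
Δ = 0.650242

σ√T = 0.3361·√2.4548 = 0.526595
d₁ = (ln(S/K) + (r+σ²/2)T) / (σ√T) = (ln(74.77/83.05) + (0.0691+0.3361²/2)·2.4548) / 0.526595 = (-0.105026 + 0.308278) / 0.526595 = 0.385973
d₂ = d₁ − σ√T = 0.385973 − 0.526595 = -0.140621
e^{−rT} = e^{−0.0691·2.4548} = 0.843980
N(d₁) = 0.650242,  N(d₂) = 0.444085
Call price V = S·N(d₁) − K·e^{−rT}·N(d₂) = 48.618582 − 31.127007 = 17.491575
Δ = N(d₁) = 0.650242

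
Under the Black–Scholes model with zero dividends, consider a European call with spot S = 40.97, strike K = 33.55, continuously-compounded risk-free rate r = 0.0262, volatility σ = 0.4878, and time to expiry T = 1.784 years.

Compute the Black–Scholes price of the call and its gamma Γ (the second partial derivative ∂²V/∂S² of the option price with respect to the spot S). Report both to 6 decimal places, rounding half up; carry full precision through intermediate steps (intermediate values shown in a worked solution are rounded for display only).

σ√T = 0.4878·√1.784 = 0.651537
d₁ = (ln(S/K) + (r+σ²/2)T) / (σ√T) = (ln(40.97/33.55) + (0.0262+0.4878²/2)·1.784) / 0.651537 = (0.199803 + 0.258991) / 0.651537 = 0.704172
d₂ = d₁ − σ√T = 0.704172 − 0.651537 = 0.052635
e^{−rT} = e^{−0.0262·1.784} = 0.954335
N(d₁) = 0.759337,  N(d₂) = 0.520989
Call price V = S·N(d₁) − K·e^{−rT}·N(d₂) = 31.110046 − 16.680978 = 14.429069
φ(d₁) = (1/√(2π))·e^{−d₁²/2} = 0.311341
Γ = φ(d₁) / (S·σ·√T) = 0.011664

price = 14.429069
Γ = 0.011664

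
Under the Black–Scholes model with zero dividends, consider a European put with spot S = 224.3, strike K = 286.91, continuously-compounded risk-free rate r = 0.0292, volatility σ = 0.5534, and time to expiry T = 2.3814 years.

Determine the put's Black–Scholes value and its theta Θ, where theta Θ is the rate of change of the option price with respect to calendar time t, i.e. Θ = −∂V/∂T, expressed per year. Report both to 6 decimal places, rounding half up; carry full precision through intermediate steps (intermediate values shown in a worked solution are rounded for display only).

price = 104.615790
Θ = -9.901644

σ√T = 0.5534·√2.3814 = 0.853995
d₁ = (ln(S/K) + (r+σ²/2)T) / (σ√T) = (ln(224.3/286.91) + (0.0292+0.5534²/2)·2.3814) / 0.853995 = (-0.246184 + 0.434191) / 0.853995 = 0.220149
d₂ = d₁ − σ√T = 0.220149 − 0.853995 = -0.633846
e^{−rT} = e^{−0.0292·2.3814} = 0.932826
N(−d₁) = 0.412877,  N(−d₂) = 0.736909
Put price V = K·e^{−rT}·N(−d₂) − S·N(−d₁) = 197.224192 − 92.608402 = 104.615790
φ(d₁) = (1/√(2π))·e^{−d₁²/2} = 0.389391
Θ = −S·φ(d₁)·σ/(2√T) + r·K·e^{−rT}·N(−d₂) = −15.660590 + 5.758946 = -9.901644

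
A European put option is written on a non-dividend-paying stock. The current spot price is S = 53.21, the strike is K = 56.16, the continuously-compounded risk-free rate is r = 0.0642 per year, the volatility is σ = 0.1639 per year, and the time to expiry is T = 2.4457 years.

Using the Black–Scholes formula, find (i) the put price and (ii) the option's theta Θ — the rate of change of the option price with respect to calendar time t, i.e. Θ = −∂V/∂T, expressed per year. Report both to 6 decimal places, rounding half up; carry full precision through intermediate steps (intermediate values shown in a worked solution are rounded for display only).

price = 2.964162
Θ = 0.241719

σ√T = 0.1639·√2.4457 = 0.256319
d₁ = (ln(S/K) + (r+σ²/2)T) / (σ√T) = (ln(53.21/56.16) + (0.0642+0.1639²/2)·2.4457) / 0.256319 = (-0.053958 + 0.189864) / 0.256319 = 0.530219
d₂ = d₁ − σ√T = 0.530219 − 0.256319 = 0.273900
e^{−rT} = e^{−0.0642·2.4457} = 0.854692
N(−d₁) = 0.297980,  N(−d₂) = 0.392081
Put price V = K·e^{−rT}·N(−d₂) − S·N(−d₁) = 18.819675 − 15.855513 = 2.964162
φ(d₁) = (1/√(2π))·e^{−d₁²/2} = 0.346627
Θ = −S·φ(d₁)·σ/(2√T) + r·K·e^{−rT}·N(−d₂) = −0.966504 + 1.208223 = 0.241719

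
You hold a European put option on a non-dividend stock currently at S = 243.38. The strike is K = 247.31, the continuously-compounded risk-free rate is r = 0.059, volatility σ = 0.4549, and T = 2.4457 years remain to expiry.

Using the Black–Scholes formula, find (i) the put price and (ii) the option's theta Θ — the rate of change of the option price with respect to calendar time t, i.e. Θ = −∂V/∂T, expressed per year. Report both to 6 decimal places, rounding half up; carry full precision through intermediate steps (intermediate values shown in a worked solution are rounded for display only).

σ√T = 0.4549·√2.4457 = 0.711406
d₁ = (ln(S/K) + (r+σ²/2)T) / (σ√T) = (ln(243.38/247.31) + (0.059+0.4549²/2)·2.4457) / 0.711406 = (-0.016019 + 0.397346) / 0.711406 = 0.536019
d₂ = d₁ − σ√T = 0.536019 − 0.711406 = -0.175387
e^{−rT} = e^{−0.059·2.4457} = 0.865631
N(−d₁) = 0.295973,  N(−d₂) = 0.569612
Put price V = K·e^{−rT}·N(−d₂) − S·N(−d₁) = 121.942184 − 72.033860 = 49.908325
φ(d₁) = (1/√(2π))·e^{−d₁²/2} = 0.345557
Θ = −S·φ(d₁)·σ/(2√T) + r·K·e^{−rT}·N(−d₂) = −12.231773 + 7.194589 = -5.037184

price = 49.908325
Θ = -5.037184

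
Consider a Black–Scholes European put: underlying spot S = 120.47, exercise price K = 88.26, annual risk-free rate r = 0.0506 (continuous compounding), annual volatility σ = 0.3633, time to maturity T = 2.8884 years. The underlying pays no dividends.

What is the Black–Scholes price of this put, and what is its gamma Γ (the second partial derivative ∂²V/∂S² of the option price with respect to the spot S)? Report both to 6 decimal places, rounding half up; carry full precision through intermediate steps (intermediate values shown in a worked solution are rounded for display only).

σ√T = 0.3633·√2.8884 = 0.617439
d₁ = (ln(S/K) + (r+σ²/2)T) / (σ√T) = (ln(120.47/88.26) + (0.0506+0.3633²/2)·2.8884) / 0.617439 = (0.311114 + 0.336769) / 0.617439 = 1.049306
d₂ = d₁ − σ√T = 1.049306 − 0.617439 = 0.431867
e^{−rT} = e^{−0.0506·2.8884} = 0.864025
N(−d₁) = 0.147019,  N(−d₂) = 0.332919
Put price V = K·e^{−rT}·N(−d₂) − S·N(−d₁) = 25.388045 − 17.711346 = 7.676699
φ(d₁) = (1/√(2π))·e^{−d₁²/2} = 0.230050
Γ = φ(d₁) / (S·σ·√T) = 0.003093

price = 7.676699
Γ = 0.003093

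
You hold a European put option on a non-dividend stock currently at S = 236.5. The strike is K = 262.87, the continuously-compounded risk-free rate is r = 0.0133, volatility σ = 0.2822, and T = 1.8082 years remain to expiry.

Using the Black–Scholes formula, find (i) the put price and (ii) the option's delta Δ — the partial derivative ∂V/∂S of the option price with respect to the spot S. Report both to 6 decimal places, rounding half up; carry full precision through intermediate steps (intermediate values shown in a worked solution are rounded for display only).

σ√T = 0.2822·√1.8082 = 0.379472
d₁ = (ln(S/K) + (r+σ²/2)T) / (σ√T) = (ln(236.5/262.87) + (0.0133+0.2822²/2)·1.8082) / 0.379472 = (-0.105711 + 0.096049) / 0.379472 = -0.025463
d₂ = d₁ − σ√T = -0.025463 − 0.379472 = -0.404936
e^{−rT} = e^{−0.0133·1.8082} = 0.976238
N(−d₁) = 0.510157,  N(−d₂) = 0.657238
Put price V = K·e^{−rT}·N(−d₂) − S·N(−d₁) = 168.662723 − 120.652213 = 48.010510
Δ = −N(−d₁) = -0.510157

price = 48.010510
Δ = -0.510157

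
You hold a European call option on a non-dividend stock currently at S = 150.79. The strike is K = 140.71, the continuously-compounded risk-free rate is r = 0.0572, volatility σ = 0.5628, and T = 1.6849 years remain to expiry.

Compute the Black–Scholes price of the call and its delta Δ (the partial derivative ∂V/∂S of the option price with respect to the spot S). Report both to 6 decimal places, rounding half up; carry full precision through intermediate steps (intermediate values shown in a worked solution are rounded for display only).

σ√T = 0.5628·√1.6849 = 0.730535
d₁ = (ln(S/K) + (r+σ²/2)T) / (σ√T) = (ln(150.79/140.71) + (0.0572+0.5628²/2)·1.6849) / 0.730535 = (0.069187 + 0.363217) / 0.730535 = 0.591901
d₂ = d₁ − σ√T = 0.591901 − 0.730535 = -0.138635
e^{−rT} = e^{−0.0572·1.6849} = 0.908122
N(d₁) = 0.723041,  N(d₂) = 0.444869
Call price V = S·N(d₁) − K·e^{−rT}·N(d₂) = 109.027417 − 56.846255 = 52.181162
Δ = N(d₁) = 0.723041

price = 52.181162
Δ = 0.723041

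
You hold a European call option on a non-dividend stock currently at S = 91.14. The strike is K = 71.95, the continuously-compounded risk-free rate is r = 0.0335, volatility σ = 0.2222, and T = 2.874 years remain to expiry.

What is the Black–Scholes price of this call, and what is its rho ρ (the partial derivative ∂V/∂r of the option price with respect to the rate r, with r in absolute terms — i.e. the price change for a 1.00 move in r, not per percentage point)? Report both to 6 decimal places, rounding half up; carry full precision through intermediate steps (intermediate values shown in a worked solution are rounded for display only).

price = 28.772337
ρ = 142.061115

σ√T = 0.2222·√2.874 = 0.376693
d₁ = (ln(S/K) + (r+σ²/2)T) / (σ√T) = (ln(91.14/71.95) + (0.0335+0.2222²/2)·2.874) / 0.376693 = (0.236425 + 0.167228) / 0.376693 = 1.071571
d₂ = d₁ − σ√T = 1.071571 − 0.376693 = 0.694878
e^{−rT} = e^{−0.0335·2.874} = 0.908211
N(d₁) = 0.858044,  N(d₂) = 0.756434
Call price V = S·N(d₁) − K·e^{−rT}·N(d₂) = 78.202092 − 49.429755 = 28.772337
ρ = K·T·e^{−rT}·N(d₂) = 142.061115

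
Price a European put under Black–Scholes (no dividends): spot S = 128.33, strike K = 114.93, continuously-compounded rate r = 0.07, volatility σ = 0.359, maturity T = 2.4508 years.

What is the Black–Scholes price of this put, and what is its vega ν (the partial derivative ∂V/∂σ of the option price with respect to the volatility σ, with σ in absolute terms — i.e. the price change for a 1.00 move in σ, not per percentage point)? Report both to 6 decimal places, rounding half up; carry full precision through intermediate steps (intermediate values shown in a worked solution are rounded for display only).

price = 12.116184
ν = 59.011519

σ√T = 0.359·√2.4508 = 0.562016
d₁ = (ln(S/K) + (r+σ²/2)T) / (σ√T) = (ln(128.33/114.93) + (0.07+0.359²/2)·2.4508) / 0.562016 = (0.110282 + 0.329487) / 0.562016 = 0.782485
d₂ = d₁ − σ√T = 0.782485 − 0.562016 = 0.220469
e^{−rT} = e^{−0.07·2.4508} = 0.842353
N(−d₁) = 0.216965,  N(−d₂) = 0.412753
Put price V = K·e^{−rT}·N(−d₂) − S·N(−d₁) = 39.959289 − 27.843105 = 12.116184
φ(d₁) = (1/√(2π))·e^{−d₁²/2} = 0.293734
ν = S·φ(d₁)·√T = 59.011519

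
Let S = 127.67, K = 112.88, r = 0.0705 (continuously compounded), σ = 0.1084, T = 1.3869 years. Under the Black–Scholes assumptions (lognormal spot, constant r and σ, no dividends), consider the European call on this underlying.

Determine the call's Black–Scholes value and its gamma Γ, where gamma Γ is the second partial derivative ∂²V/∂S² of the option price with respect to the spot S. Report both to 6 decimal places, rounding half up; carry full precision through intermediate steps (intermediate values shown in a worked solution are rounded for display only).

price = 25.551959
Γ = 0.004895

σ√T = 0.1084·√1.3869 = 0.127659
d₁ = (ln(S/K) + (r+σ²/2)T) / (σ√T) = (ln(127.67/112.88) + (0.0705+0.1084²/2)·1.3869) / 0.127659 = (0.123124 + 0.105925) / 0.127659 = 1.794219
d₂ = d₁ − σ√T = 1.794219 − 0.127659 = 1.666560
e^{−rT} = e^{−0.0705·1.3869} = 0.906852
N(d₁) = 0.963611,  N(d₂) = 0.952199
Call price V = S·N(d₁) − K·e^{−rT}·N(d₂) = 123.024199 − 97.472239 = 25.551959
φ(d₁) = (1/√(2π))·e^{−d₁²/2} = 0.079775
Γ = φ(d₁) / (S·σ·√T) = 0.004895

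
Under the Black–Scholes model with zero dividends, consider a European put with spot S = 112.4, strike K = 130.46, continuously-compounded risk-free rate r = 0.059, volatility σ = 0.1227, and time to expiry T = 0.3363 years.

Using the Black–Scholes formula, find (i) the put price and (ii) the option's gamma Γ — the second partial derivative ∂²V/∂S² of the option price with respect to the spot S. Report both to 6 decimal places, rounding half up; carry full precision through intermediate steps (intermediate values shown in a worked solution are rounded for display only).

price = 15.614117
Γ = 0.010238

σ√T = 0.1227·√0.3363 = 0.071155
d₁ = (ln(S/K) + (r+σ²/2)T) / (σ√T) = (ln(112.4/130.46) + (0.059+0.1227²/2)·0.3363) / 0.071155 = (-0.149003 + 0.022373) / 0.071155 = -1.779618
d₂ = d₁ − σ√T = -1.779618 − 0.071155 = -1.850774
e^{−rT} = e^{−0.059·0.3363} = 0.980354
N(−d₁) = 0.962431,  N(−d₂) = 0.967899
Put price V = K·e^{−rT}·N(−d₂) − S·N(−d₁) = 123.791335 − 108.177218 = 15.614117
φ(d₁) = (1/√(2π))·e^{−d₁²/2} = 0.081883
Γ = φ(d₁) / (S·σ·√T) = 0.010238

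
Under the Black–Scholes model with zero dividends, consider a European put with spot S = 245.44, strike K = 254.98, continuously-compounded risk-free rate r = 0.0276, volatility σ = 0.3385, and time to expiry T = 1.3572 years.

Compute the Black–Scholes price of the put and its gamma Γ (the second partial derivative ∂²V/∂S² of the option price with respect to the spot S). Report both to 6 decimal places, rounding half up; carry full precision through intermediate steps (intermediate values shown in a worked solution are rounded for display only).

price = 38.460184
Γ = 0.004044

σ√T = 0.3385·√1.3572 = 0.394349
d₁ = (ln(S/K) + (r+σ²/2)T) / (σ√T) = (ln(245.44/254.98) + (0.0276+0.3385²/2)·1.3572) / 0.394349 = (-0.038133 + 0.115214) / 0.394349 = 0.195466
d₂ = d₁ − σ√T = 0.195466 − 0.394349 = -0.198883
e^{−rT} = e^{−0.0276·1.3572} = 0.963234
N(−d₁) = 0.422514,  N(−d₂) = 0.578823
Put price V = K·e^{−rT}·N(−d₂) − S·N(−d₁) = 142.162076 − 103.701892 = 38.460184
φ(d₁) = (1/√(2π))·e^{−d₁²/2} = 0.391393
Γ = φ(d₁) / (S·σ·√T) = 0.004044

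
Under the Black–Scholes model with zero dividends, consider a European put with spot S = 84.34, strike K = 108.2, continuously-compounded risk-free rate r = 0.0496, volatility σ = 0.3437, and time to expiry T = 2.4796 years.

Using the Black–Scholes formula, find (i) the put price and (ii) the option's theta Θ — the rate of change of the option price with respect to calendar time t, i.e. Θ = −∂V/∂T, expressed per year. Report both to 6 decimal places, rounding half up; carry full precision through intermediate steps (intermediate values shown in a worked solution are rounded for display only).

price = 25.374569
Θ = -0.381844

σ√T = 0.3437·√2.4796 = 0.541216
d₁ = (ln(S/K) + (r+σ²/2)T) / (σ√T) = (ln(84.34/108.2) + (0.0496+0.3437²/2)·2.4796) / 0.541216 = (-0.249125 + 0.269445) / 0.541216 = 0.037546
d₂ = d₁ − σ√T = 0.037546 − 0.541216 = -0.503670
e^{−rT} = e^{−0.0496·2.4796} = 0.884274
N(−d₁) = 0.485025,  N(−d₂) = 0.692753
Put price V = K·e^{−rT}·N(−d₂) − S·N(−d₁) = 66.281579 − 40.907010 = 25.374569
φ(d₁) = (1/√(2π))·e^{−d₁²/2} = 0.398661
Θ = −S·φ(d₁)·σ/(2√T) + r·K·e^{−rT}·N(−d₂) = −3.669410 + 3.287566 = -0.381844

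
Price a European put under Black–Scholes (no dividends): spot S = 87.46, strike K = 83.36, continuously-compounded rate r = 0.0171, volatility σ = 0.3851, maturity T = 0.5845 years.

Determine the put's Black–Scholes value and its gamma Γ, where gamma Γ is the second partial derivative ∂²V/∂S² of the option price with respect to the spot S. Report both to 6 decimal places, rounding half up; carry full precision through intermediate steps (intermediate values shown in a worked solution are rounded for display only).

σ√T = 0.3851·√0.5845 = 0.294419
d₁ = (ln(S/K) + (r+σ²/2)T) / (σ√T) = (ln(87.46/83.36) + (0.0171+0.3851²/2)·0.5845) / 0.294419 = (0.048013 + 0.053336) / 0.294419 = 0.344235
d₂ = d₁ − σ√T = 0.344235 − 0.294419 = 0.049816
e^{−rT} = e^{−0.0171·0.5845} = 0.990055
N(−d₁) = 0.365335,  N(−d₂) = 0.480135
Put price V = K·e^{−rT}·N(−d₂) − S·N(−d₁) = 39.625980 − 31.952195 = 7.673786
φ(d₁) = (1/√(2π))·e^{−d₁²/2} = 0.375992
Γ = φ(d₁) / (S·σ·√T) = 0.014602

price = 7.673786
Γ = 0.014602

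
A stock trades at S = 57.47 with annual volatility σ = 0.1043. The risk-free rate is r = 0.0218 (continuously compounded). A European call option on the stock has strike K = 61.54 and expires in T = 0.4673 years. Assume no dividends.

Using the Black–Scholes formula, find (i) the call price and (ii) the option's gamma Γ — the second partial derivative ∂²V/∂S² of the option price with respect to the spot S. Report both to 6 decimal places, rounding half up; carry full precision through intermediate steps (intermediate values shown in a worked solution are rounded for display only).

σ√T = 0.1043·√0.4673 = 0.071299
d₁ = (ln(S/K) + (r+σ²/2)T) / (σ√T) = (ln(57.47/61.54) + (0.0218+0.1043²/2)·0.4673) / 0.071299 = (-0.068424 + 0.012729) / 0.071299 = -0.781155
d₂ = d₁ − σ√T = -0.781155 − 0.071299 = -0.852454
e^{−rT} = e^{−0.0218·0.4673} = 0.989865
N(d₁) = 0.217356,  N(d₂) = 0.196981
Call price V = S·N(d₁) − K·e^{−rT}·N(d₂) = 12.491433 − 11.999358 = 0.492075
φ(d₁) = (1/√(2π))·e^{−d₁²/2} = 0.294040
Γ = φ(d₁) / (S·σ·√T) = 0.071760

price = 0.492075
Γ = 0.071760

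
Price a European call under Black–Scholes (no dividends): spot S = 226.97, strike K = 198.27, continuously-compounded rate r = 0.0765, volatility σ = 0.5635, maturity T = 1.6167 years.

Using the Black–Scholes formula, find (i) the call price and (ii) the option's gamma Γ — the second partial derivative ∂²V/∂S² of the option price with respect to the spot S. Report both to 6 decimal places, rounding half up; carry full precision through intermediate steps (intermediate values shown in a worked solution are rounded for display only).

σ√T = 0.5635·√1.6167 = 0.716488
d₁ = (ln(S/K) + (r+σ²/2)T) / (σ√T) = (ln(226.97/198.27) + (0.0765+0.5635²/2)·1.6167) / 0.716488 = (0.135188 + 0.380355) / 0.716488 = 0.719542
d₂ = d₁ − σ√T = 0.719542 − 0.716488 = 0.003054
e^{−rT} = e^{−0.0765·1.6167} = 0.883665
N(d₁) = 0.764096,  N(d₂) = 0.501219
Call price V = S·N(d₁) − K·e^{−rT}·N(d₂) = 173.426977 − 87.815597 = 85.611380
φ(d₁) = (1/√(2π))·e^{−d₁²/2} = 0.307953
Γ = φ(d₁) / (S·σ·√T) = 0.001894

price = 85.611380
Γ = 0.001894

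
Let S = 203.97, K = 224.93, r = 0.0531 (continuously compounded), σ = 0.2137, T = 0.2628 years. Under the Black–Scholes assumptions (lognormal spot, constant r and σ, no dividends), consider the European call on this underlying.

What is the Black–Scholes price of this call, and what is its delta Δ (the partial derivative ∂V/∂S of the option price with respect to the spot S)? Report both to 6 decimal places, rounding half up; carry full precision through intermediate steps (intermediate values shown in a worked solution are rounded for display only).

price = 2.972839
Δ = 0.238627

σ√T = 0.2137·√0.2628 = 0.109551
d₁ = (ln(S/K) + (r+σ²/2)T) / (σ√T) = (ln(203.97/224.93) + (0.0531+0.2137²/2)·0.2628) / 0.109551 = (-0.097816 + 0.019955) / 0.109551 = -0.710726
d₂ = d₁ − σ√T = -0.710726 − 0.109551 = -0.820277
e^{−rT} = e^{−0.0531·0.2628} = 0.986142
N(d₁) = 0.238627,  N(d₂) = 0.206029
Call price V = S·N(d₁) − K·e^{−rT}·N(d₂) = 48.672750 − 45.699911 = 2.972839
Δ = N(d₁) = 0.238627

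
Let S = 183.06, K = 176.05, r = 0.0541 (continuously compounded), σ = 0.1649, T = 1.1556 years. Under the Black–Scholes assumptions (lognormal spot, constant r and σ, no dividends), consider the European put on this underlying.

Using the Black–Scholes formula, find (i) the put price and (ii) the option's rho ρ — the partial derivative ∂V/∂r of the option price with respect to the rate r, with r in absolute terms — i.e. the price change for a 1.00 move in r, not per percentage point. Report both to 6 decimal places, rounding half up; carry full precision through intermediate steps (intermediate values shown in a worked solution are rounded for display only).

σ√T = 0.1649·√1.1556 = 0.177266
d₁ = (ln(S/K) + (r+σ²/2)T) / (σ√T) = (ln(183.06/176.05) + (0.0541+0.1649²/2)·1.1556) / 0.177266 = (0.039046 + 0.078230) / 0.177266 = 0.661580
d₂ = d₁ − σ√T = 0.661580 − 0.177266 = 0.484315
e^{−rT} = e^{−0.0541·1.1556} = 0.939396
N(−d₁) = 0.254120,  N(−d₂) = 0.314081
Put price V = K·e^{−rT}·N(−d₂) − S·N(−d₁) = 51.942977 − 46.519226 = 5.423751
ρ = −K·T·e^{−rT}·N(−d₂) = -60.025304

price = 5.423751
ρ = -60.025304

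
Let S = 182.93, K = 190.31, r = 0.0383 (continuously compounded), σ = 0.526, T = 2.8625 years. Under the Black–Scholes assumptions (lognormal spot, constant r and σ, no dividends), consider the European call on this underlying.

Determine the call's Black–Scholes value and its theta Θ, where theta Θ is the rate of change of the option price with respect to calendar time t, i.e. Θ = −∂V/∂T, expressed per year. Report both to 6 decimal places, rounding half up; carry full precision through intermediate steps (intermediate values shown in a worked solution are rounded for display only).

σ√T = 0.526·√2.8625 = 0.889935
d₁ = (ln(S/K) + (r+σ²/2)T) / (σ√T) = (ln(182.93/190.31) + (0.0383+0.526²/2)·2.8625) / 0.889935 = (-0.039551 + 0.505626) / 0.889935 = 0.523718
d₂ = d₁ − σ√T = 0.523718 − 0.889935 = -0.366217
e^{−rT} = e^{−0.0383·2.8625} = 0.896162
N(d₁) = 0.699763,  N(d₂) = 0.357102
Call price V = S·N(d₁) − K·e^{−rT}·N(d₂) = 128.007605 − 60.903187 = 67.104418
φ(d₁) = (1/√(2π))·e^{−d₁²/2} = 0.347817
Θ = −S·φ(d₁)·σ/(2√T) − r·K·e^{−rT}·N(d₂) = −9.890509 − 2.332592 = -12.223101

price = 67.104418
Θ = -12.223101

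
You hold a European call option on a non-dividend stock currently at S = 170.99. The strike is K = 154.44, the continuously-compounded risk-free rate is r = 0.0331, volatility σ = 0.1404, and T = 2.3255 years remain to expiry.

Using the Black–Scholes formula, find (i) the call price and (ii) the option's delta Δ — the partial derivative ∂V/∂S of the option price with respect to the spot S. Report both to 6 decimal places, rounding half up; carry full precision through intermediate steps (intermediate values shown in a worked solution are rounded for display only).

σ√T = 0.1404·√2.3255 = 0.214104
d₁ = (ln(S/K) + (r+σ²/2)T) / (σ√T) = (ln(170.99/154.44) + (0.0331+0.1404²/2)·2.3255) / 0.214104 = (0.101799 + 0.099894) / 0.214104 = 0.942035
d₂ = d₁ − σ√T = 0.942035 − 0.214104 = 0.727931
e^{−rT} = e^{−0.0331·2.3255} = 0.925914
N(d₁) = 0.826913,  N(d₂) = 0.766672
Call price V = S·N(d₁) − K·e^{−rT}·N(d₂) = 141.393807 − 109.632687 = 31.761121
Δ = N(d₁) = 0.826913

price = 31.761121
Δ = 0.826913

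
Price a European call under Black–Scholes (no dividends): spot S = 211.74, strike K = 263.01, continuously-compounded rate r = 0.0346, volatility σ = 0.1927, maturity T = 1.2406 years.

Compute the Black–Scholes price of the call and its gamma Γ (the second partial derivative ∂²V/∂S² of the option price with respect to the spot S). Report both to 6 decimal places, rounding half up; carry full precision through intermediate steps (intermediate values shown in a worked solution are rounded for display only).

σ√T = 0.1927·√1.2406 = 0.214634
d₁ = (ln(S/K) + (r+σ²/2)T) / (σ√T) = (ln(211.74/263.01) + (0.0346+0.1927²/2)·1.2406) / 0.214634 = (-0.216833 + 0.065959) / 0.214634 = -0.702940
d₂ = d₁ − σ√T = -0.702940 − 0.214634 = -0.917573
e^{−rT} = e^{−0.0346·1.2406} = 0.957983
N(d₁) = 0.241047,  N(d₂) = 0.179421
Call price V = S·N(d₁) − K·e^{−rT}·N(d₂) = 51.039231 − 45.206829 = 5.832402
φ(d₁) = (1/√(2π))·e^{−d₁²/2} = 0.311611
Γ = φ(d₁) / (S·σ·√T) = 0.006857

price = 5.832402
Γ = 0.006857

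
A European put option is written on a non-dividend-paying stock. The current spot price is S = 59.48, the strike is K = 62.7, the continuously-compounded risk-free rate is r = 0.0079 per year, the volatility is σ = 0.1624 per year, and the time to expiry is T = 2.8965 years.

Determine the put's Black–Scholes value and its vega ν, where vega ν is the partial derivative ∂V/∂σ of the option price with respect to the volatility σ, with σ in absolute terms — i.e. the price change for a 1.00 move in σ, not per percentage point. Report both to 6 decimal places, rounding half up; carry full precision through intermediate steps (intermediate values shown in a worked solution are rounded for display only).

price = 7.575855
ν = 40.366331

σ√T = 0.1624·√2.8965 = 0.276390
d₁ = (ln(S/K) + (r+σ²/2)T) / (σ√T) = (ln(59.48/62.7) + (0.0079+0.1624²/2)·2.8965) / 0.276390 = (-0.052721 + 0.061078) / 0.276390 = 0.030236
d₂ = d₁ − σ√T = 0.030236 − 0.276390 = -0.246155
e^{−rT} = e^{−0.0079·2.8965} = 0.977377
N(−d₁) = 0.487940,  N(−d₂) = 0.597219
Put price V = K·e^{−rT}·N(−d₂) − S·N(−d₁) = 36.598502 − 29.022647 = 7.575855
φ(d₁) = (1/√(2π))·e^{−d₁²/2} = 0.398760
ν = S·φ(d₁)·√T = 40.366331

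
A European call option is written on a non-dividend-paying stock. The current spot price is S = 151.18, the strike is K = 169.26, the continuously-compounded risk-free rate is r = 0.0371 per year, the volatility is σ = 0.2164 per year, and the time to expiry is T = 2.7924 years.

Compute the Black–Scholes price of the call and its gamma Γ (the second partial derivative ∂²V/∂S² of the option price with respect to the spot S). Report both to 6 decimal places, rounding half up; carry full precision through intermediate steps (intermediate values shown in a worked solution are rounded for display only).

price = 21.089426
Γ = 0.007210

σ√T = 0.2164·√2.7924 = 0.361615
d₁ = (ln(S/K) + (r+σ²/2)T) / (σ√T) = (ln(151.18/169.26) + (0.0371+0.2164²/2)·2.7924) / 0.361615 = (-0.112965 + 0.168981) / 0.361615 = 0.154905
d₂ = d₁ − σ√T = 0.154905 − 0.361615 = -0.206710
e^{−rT} = e^{−0.0371·2.7924} = 0.901588
N(d₁) = 0.561552,  N(d₂) = 0.418118
Call price V = S·N(d₁) − K·e^{−rT}·N(d₂) = 84.895398 − 63.805972 = 21.089426
φ(d₁) = (1/√(2π))·e^{−d₁²/2} = 0.394184
Γ = φ(d₁) / (S·σ·√T) = 0.007210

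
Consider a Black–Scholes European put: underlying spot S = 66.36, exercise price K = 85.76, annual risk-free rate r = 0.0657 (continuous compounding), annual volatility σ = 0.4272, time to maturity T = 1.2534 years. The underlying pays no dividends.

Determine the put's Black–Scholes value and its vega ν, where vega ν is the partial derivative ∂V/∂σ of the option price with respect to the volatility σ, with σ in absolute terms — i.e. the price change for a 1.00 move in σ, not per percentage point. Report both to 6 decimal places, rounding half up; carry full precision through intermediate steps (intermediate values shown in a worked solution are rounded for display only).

price = 20.925476
ν = 29.408555

σ√T = 0.4272·√1.2534 = 0.478273
d₁ = (ln(S/K) + (r+σ²/2)T) / (σ√T) = (ln(66.36/85.76) + (0.0657+0.4272²/2)·1.2534) / 0.478273 = (-0.256458 + 0.196721) / 0.478273 = -0.124902
d₂ = d₁ − σ√T = -0.124902 − 0.478273 = -0.603175
e^{−rT} = e^{−0.0657·1.2534} = 0.920951
N(−d₁) = 0.549699,  N(−d₂) = 0.726804
Put price V = K·e^{−rT}·N(−d₂) − S·N(−d₁) = 57.403526 − 36.478050 = 20.925476
φ(d₁) = (1/√(2π))·e^{−d₁²/2} = 0.395843
ν = S·φ(d₁)·√T = 29.408555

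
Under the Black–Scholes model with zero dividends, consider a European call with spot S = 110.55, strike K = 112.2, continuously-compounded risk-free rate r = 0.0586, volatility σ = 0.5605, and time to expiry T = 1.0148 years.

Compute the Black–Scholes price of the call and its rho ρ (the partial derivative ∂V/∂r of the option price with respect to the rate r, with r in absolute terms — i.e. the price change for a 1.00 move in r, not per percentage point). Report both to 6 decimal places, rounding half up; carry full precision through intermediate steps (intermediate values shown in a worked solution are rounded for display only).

price = 26.525548
ρ = 45.004304

σ√T = 0.5605·√1.0148 = 0.564632
d₁ = (ln(S/K) + (r+σ²/2)T) / (σ√T) = (ln(110.55/112.2) + (0.0586+0.5605²/2)·1.0148) / 0.564632 = (-0.014815 + 0.218872) / 0.564632 = 0.361398
d₂ = d₁ − σ√T = 0.361398 − 0.564632 = -0.203234
e^{−rT} = e^{−0.0586·1.0148} = 0.942266
N(d₁) = 0.641099,  N(d₂) = 0.419476
Call price V = S·N(d₁) − K·e^{−rT}·N(d₂) = 70.873502 − 44.347954 = 26.525548
ρ = K·T·e^{−rT}·N(d₂) = 45.004304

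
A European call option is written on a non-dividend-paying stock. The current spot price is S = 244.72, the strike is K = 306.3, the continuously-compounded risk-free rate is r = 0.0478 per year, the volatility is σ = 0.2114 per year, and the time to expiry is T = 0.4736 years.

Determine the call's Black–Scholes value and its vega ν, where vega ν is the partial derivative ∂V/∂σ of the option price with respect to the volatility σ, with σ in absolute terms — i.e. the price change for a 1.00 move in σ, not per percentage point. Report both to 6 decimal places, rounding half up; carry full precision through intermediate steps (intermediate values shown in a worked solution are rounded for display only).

σ√T = 0.2114·√0.4736 = 0.145483
d₁ = (ln(S/K) + (r+σ²/2)T) / (σ√T) = (ln(244.72/306.3) + (0.0478+0.2114²/2)·0.4736) / 0.145483 = (-0.224450 + 0.033221) / 0.145483 = -1.314451
d₂ = d₁ − σ√T = -1.314451 − 0.145483 = -1.459934
e^{−rT} = e^{−0.0478·0.4736} = 0.977616
N(d₁) = 0.094347,  N(d₂) = 0.072154
Call price V = S·N(d₁) − K·e^{−rT}·N(d₂) = 23.088656 − 21.606123 = 1.482533
φ(d₁) = (1/√(2π))·e^{−d₁²/2} = 0.168162
ν = S·φ(d₁)·√T = 28.320597

price = 1.482533
ν = 28.320597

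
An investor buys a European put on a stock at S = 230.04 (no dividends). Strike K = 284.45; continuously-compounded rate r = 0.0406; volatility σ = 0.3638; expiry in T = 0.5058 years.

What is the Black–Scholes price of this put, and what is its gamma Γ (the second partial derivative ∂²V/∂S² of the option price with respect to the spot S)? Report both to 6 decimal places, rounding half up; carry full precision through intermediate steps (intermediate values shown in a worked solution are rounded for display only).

price = 57.310553
Γ = 0.005559

σ√T = 0.3638·√0.5058 = 0.258733
d₁ = (ln(S/K) + (r+σ²/2)T) / (σ√T) = (ln(230.04/284.45) + (0.0406+0.3638²/2)·0.5058) / 0.258733 = (-0.212304 + 0.054007) / 0.258733 = -0.611817
d₂ = d₁ − σ√T = -0.611817 − 0.258733 = -0.870550
e^{−rT} = e^{−0.0406·0.5058} = 0.979674
N(−d₁) = 0.729671,  N(−d₂) = 0.808000
Put price V = K·e^{−rT}·N(−d₂) − S·N(−d₁) = 225.163981 − 167.853428 = 57.310553
φ(d₁) = (1/√(2π))·e^{−d₁²/2} = 0.330847
Γ = φ(d₁) / (S·σ·√T) = 0.005559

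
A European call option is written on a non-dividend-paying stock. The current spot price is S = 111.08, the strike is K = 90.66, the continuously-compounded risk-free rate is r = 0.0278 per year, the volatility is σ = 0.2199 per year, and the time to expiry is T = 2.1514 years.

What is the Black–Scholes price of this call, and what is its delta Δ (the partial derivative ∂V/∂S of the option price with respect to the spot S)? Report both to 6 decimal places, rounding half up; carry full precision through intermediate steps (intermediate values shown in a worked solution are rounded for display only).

price = 29.331000
Δ = 0.835590

σ√T = 0.2199·√2.1514 = 0.322542
d₁ = (ln(S/K) + (r+σ²/2)T) / (σ√T) = (ln(111.08/90.66) + (0.0278+0.2199²/2)·2.1514) / 0.322542 = (0.203134 + 0.111825) / 0.322542 = 0.976494
d₂ = d₁ − σ√T = 0.976494 − 0.322542 = 0.653952
e^{−rT} = e^{−0.0278·2.1514} = 0.941945
N(d₁) = 0.835590,  N(d₂) = 0.743429
Call price V = S·N(d₁) − K·e^{−rT}·N(d₂) = 92.817345 − 63.486345 = 29.331000
Δ = N(d₁) = 0.835590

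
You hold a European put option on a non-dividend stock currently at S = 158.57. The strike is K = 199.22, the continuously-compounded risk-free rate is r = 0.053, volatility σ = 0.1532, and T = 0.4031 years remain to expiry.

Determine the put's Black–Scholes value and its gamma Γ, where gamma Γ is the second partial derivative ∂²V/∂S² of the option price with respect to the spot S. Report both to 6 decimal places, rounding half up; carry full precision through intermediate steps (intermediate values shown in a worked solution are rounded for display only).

price = 36.541615
Γ = 0.002986

σ√T = 0.1532·√0.4031 = 0.097267
d₁ = (ln(S/K) + (r+σ²/2)T) / (σ√T) = (ln(158.57/199.22) + (0.053+0.1532²/2)·0.4031) / 0.097267 = (-0.228214 + 0.026095) / 0.097267 = -2.077982
d₂ = d₁ − σ√T = -2.077982 − 0.097267 = -2.175249
e^{−rT} = e^{−0.053·0.4031} = 0.978862
N(−d₁) = 0.981144,  N(−d₂) = 0.985194
Put price V = K·e^{−rT}·N(−d₂) − S·N(−d₁) = 192.121695 − 155.580080 = 36.541615
φ(d₁) = (1/√(2π))·e^{−d₁²/2} = 0.046054
Γ = φ(d₁) / (S·σ·√T) = 0.002986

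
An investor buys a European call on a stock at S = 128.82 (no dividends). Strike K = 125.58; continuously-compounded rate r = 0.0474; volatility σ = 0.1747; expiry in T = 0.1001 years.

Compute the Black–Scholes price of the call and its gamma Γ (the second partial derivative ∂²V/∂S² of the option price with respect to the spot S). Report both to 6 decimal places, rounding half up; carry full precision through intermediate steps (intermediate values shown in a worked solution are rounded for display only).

price = 5.123017
Γ = 0.047510

σ√T = 0.1747·√0.1001 = 0.055273
d₁ = (ln(S/K) + (r+σ²/2)T) / (σ√T) = (ln(128.82/125.58) + (0.0474+0.1747²/2)·0.1001) / 0.055273 = (0.025473 + 0.006272) / 0.055273 = 0.574341
d₂ = d₁ − σ√T = 0.574341 − 0.055273 = 0.519069
e^{−rT} = e^{−0.0474·0.1001} = 0.995266
N(d₁) = 0.717132,  N(d₂) = 0.698144
Call price V = S·N(d₁) − K·e^{−rT}·N(d₂) = 92.380893 − 87.257875 = 5.123017
φ(d₁) = (1/√(2π))·e^{−d₁²/2} = 0.338283
Γ = φ(d₁) / (S·σ·√T) = 0.047510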